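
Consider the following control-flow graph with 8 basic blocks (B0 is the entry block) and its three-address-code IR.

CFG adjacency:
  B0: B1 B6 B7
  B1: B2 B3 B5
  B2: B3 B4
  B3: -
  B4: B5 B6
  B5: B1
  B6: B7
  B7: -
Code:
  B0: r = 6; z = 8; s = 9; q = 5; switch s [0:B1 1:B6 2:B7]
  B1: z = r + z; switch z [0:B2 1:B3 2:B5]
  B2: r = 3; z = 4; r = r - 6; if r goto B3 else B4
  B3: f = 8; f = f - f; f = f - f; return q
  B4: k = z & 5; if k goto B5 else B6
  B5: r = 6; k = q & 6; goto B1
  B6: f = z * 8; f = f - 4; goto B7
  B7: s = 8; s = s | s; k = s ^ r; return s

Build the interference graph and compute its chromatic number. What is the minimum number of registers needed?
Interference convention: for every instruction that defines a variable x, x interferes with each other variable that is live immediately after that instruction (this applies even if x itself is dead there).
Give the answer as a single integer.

def/use:
  B0: def={q,r,s,z} ue=∅
  B1: def={z} ue={r,z}
  B2: def={r,z} ue=∅
  B3: def={f} ue={q}
  B4: def={k} ue={z}
  B5: def={k,r} ue={q}
  B6: def={f} ue={z}
  B7: def={k,s} ue={r}

Liveness:
  B0 li=∅ lo={q,r,z}
  B1 li={q,r,z} lo={q,z}
  B2 li={q} lo={q,r,z}
  B3 li={q} lo=∅
  B4 li={q,r,z} lo={q,r,z}
  B5 li={q,z} lo={q,r,z}
  B6 li={r,z} lo={r}
  B7 li={r} lo=∅

Interfere edges:
  f↔{q,r}
  k↔{q,r,s,z}
  q↔{f,k,r,s,z}
  r↔{f,k,q,s,z}
  s↔{k,q,r,z}
  z↔{k,q,r,s}

Registers:
  clique {k,q,r,s,z} ⇒ need ≥ 5
  assign f→c2 k→c2 q→c0 r→c1 s→c3 z→c4 — no edge inside a register ⇒ χ ≤ 5
  χ = 5

Answer: 5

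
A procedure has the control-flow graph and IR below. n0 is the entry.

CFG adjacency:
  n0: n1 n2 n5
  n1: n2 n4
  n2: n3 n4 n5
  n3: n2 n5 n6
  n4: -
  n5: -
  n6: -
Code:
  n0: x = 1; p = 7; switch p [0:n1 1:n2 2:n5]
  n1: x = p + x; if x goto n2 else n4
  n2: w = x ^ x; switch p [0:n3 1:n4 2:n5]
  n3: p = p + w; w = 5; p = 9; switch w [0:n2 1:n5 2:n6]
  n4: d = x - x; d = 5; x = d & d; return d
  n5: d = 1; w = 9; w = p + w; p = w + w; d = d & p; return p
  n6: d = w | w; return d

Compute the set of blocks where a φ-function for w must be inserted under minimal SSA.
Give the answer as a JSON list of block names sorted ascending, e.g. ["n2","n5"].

Answer: ["n2", "n4", "n5"]

Analysis:
idom tree: n1←n0 n2←n0 n3←n2 n4←n0 n5←n0 n6←n3
Join-block Dom:
  n2: preds {n0,n1,n3}: {n0} ∩ {n0,n1} ∩ {n0,n2,n3} = {n0}; idom=n0
  n4: preds {n1,n2}: {n0,n1} ∩ {n0,n2} = {n0}; idom=n0
  n5: preds {n0,n2,n3}: {n0} ∩ {n0,n2} ∩ {n0,n2,n3} = {n0}; idom=n0

DF walk-up:
  join n2 pred n0: · stop@n0
  join n2 pred n1: n1 stop@n0
  join n2 pred n3: n3→n2 stop@n0
  join n4 pred n1: n1 stop@n0
  join n4 pred n2: n2 stop@n0
  join n5 pred n0: · stop@n0
  join n5 pred n2: n2 stop@n0
  join n5 pred n3: n3→n2 stop@n0
  n0: DF=∅
  n1: DF={n2,n4}
  n2: DF={n2,n4,n5}
  n3: DF={n2,n5}
  n4: DF=∅
  n5: DF=∅
  n6: DF=∅

φ for w: defs {n2,n3,n5}
  DF⁺ = {n2,n4,n5}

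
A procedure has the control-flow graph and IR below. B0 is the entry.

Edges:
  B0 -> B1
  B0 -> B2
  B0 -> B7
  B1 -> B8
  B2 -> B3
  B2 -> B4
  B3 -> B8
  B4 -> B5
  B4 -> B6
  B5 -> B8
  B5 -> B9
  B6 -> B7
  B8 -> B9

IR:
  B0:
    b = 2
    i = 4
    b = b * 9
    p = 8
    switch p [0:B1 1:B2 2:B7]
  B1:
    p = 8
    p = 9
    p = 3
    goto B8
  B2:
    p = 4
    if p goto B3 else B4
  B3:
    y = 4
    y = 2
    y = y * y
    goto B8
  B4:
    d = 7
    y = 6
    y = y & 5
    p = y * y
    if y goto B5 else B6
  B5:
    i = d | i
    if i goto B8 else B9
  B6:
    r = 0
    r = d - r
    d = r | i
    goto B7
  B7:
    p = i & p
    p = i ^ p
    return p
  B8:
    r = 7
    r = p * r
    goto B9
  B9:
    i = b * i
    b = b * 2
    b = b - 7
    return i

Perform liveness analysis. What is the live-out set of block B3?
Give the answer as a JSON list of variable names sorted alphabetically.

Answer: ["b", "i", "p"]

Analysis:
def/use:
  B0: def={b,i,p} ue=∅
  B1: def={p} ue=∅
  B2: def={p} ue=∅
  B3: def={y} ue=∅
  B4: def={d,p,y} ue=∅
  B5: def={i} ue={d,i}
  B6: def={d,r} ue={d,i}
  B7: def={p} ue={i,p}
  B8: def={r} ue={p}
  B9: def={b,i} ue={b,i}

Backward fixpoint:
  live B0: ∅→{b,i,p}
  live B1: {b,i}→{b,i,p}
  live B2: {b,i}→{b,i,p}
  live B3: {b,i,p}→{b,i,p}
  live B4: {b,i}→{b,d,i,p}
  live B5: {b,d,i,p}→{b,i,p}
  live B6: {d,i,p}→{i,p}
  live B7: {i,p}→∅
  live B8: {b,i,p}→{b,i}
  live B9: {b,i}→∅

live-out(B3) = ["b", "i", "p"]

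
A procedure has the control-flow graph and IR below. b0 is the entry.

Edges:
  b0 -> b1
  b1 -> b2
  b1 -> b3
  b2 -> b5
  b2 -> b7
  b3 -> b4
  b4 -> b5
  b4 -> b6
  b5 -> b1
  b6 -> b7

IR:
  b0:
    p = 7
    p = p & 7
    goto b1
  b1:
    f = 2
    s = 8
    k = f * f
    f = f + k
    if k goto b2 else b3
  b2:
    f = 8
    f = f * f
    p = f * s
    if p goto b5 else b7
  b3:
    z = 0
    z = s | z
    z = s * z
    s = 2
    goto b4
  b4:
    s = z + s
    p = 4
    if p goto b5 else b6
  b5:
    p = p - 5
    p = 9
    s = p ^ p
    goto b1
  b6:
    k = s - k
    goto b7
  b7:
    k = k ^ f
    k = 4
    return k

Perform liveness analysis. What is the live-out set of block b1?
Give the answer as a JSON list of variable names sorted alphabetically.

Per-block:
  b0 def {p} use ∅
  b1 def {f,k,s} use ∅
  b2 def {f,p} use {s}
  b3 def {s,z} use {s}
  b4 def {p,s} use {s,z}
  b5 def {p,s} use {p}
  b6 def {k} use {k,s}
  b7 def {k} use {f,k}

Backward fixpoint:
  b0 li=∅ lo=∅
  b1 li=∅ lo={f,k,s}
  b2 li={k,s} lo={f,k,p}
  b3 li={f,k,s} lo={f,k,s,z}
  b4 li={f,k,s,z} lo={f,k,p,s}
  b5 li={p} lo=∅
  b6 li={f,k,s} lo={f,k}
  b7 li={f,k} lo=∅

live-out(b1) = ["f", "k", "s"]

Answer: ["f", "k", "s"]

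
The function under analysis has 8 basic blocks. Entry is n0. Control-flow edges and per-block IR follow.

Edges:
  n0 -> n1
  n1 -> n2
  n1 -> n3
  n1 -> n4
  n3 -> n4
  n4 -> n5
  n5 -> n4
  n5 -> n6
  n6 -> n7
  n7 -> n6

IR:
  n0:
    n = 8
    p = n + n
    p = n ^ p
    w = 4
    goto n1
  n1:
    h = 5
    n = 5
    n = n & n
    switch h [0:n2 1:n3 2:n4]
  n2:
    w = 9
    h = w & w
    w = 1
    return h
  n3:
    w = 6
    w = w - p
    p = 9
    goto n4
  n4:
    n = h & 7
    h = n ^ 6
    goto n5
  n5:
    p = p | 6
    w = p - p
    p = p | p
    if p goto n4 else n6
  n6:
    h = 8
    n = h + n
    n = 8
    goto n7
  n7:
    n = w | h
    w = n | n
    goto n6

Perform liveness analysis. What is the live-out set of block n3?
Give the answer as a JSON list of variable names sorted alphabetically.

Per-block:
  n0: {n,p,w} / ∅
  n1: {h,n} / ∅
  n2: {h,w} / ∅
  n3: {p,w} / {p}
  n4: {h,n} / {h}
  n5: {p,w} / {p}
  n6: {h,n} / {n}
  n7: {n,w} / {h,w}

Backward fixpoint:
  n0 li=∅ lo={p}
  n1 li={p} lo={h,p}
  n2 li=∅ lo=∅
  n3 li={h,p} lo={h,p}
  n4 li={h,p} lo={h,n,p}
  n5 li={h,n,p} lo={h,n,p,w}
  n6 li={n,w} lo={h,w}
  n7 li={h,w} lo={n,w}

live-out(n3) = ["h", "p"]

Answer: ["h", "p"]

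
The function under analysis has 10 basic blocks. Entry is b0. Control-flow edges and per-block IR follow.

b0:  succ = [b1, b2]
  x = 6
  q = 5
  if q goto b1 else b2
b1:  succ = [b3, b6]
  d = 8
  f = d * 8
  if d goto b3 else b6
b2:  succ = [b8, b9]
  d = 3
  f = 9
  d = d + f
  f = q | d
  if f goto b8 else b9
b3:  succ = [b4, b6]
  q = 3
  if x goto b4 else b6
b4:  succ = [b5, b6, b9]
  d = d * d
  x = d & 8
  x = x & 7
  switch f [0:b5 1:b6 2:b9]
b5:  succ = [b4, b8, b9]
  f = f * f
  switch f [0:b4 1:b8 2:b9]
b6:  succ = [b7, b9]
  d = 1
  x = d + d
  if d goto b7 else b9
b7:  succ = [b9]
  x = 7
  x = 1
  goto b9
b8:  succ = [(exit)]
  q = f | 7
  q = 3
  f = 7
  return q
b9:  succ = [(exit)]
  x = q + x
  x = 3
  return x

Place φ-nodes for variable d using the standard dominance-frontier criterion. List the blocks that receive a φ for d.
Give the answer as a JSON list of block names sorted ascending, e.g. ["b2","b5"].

idom tree: b1←b0 b2←b0 b3←b1 b4←b3 b5←b4 b6←b1 b7←b6 b8←b0 b9←b0
Join-block Dom:
  b4: preds {b3,b5}: {b0,b1,b3} ∩ {b0,b1,b3,b4,b5} = {b0,b1,b3}; idom=b3
  b6: preds {b1,b3,b4}: {b0,b1} ∩ {b0,b1,b3} ∩ {b0,b1,b3,b4} = {b0,b1}; idom=b1
  b8: preds {b2,b5}: {b0,b2} ∩ {b0,b1,b3,b4,b5} = {b0}; idom=b0
  b9: preds {b2,b4,b5,b6,b7}: {b0,b2} ∩ {b0,b1,b3,b4} ∩ {b0,b1,b3,b4,b5} ∩ {b0,b1,b6} ∩ {b0,b1,b6,b7} = {b0}; idom=b0

Frontier:
  join b4 pred b3: · stop@b3
  join b4 pred b5: b5→b4 stop@b3
  join b6 pred b1: · stop@b1
  join b6 pred b3: b3 stop@b1
  join b6 pred b4: b4→b3 stop@b1
  join b8 pred b2: b2 stop@b0
  join b8 pred b5: b5→b4→b3→b1 stop@b0
  join b9 pred b2: b2 stop@b0
  join b9 pred b4: b4→b3→b1 stop@b0
  join b9 pred b5: b5→b4→b3→b1 stop@b0
  join b9 pred b6: b6→b1 stop@b0
  join b9 pred b7: b7→b6→b1 stop@b0
  DF(b0)=∅
  DF(b1)={b8,b9}
  DF(b2)={b8,b9}
  DF(b3)={b6,b8,b9}
  DF(b4)={b4,b6,b8,b9}
  DF(b5)={b4,b8,b9}
  DF(b6)={b9}
  DF(b7)={b9}
  DF(b8)=∅
  DF(b9)=∅

φ for d: defs {b1,b2,b4,b6}
  DF⁺ = {b4,b6,b8,b9}

Answer: ["b4", "b6", "b8", "b9"]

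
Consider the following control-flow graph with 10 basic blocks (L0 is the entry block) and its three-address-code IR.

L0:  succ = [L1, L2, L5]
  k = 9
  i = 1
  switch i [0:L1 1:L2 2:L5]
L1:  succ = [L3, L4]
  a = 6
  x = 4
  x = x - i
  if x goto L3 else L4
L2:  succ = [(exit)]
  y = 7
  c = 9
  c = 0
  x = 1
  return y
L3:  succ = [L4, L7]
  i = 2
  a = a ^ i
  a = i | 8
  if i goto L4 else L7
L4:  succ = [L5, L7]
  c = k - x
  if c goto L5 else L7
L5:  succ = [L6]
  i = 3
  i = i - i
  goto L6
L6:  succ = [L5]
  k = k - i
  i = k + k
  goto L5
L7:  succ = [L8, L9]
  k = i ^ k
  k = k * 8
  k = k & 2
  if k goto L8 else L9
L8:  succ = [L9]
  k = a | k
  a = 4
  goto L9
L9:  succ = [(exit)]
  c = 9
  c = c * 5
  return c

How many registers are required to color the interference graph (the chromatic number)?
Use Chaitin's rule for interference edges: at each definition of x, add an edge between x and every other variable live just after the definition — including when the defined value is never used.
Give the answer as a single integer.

Block summaries:
  L0: def={i,k} ue=∅
  L1: def={a,x} ue={i}
  L2: def={c,x,y} ue=∅
  L3: def={a,i} ue={a}
  L4: def={c} ue={k,x}
  L5: def={i} ue=∅
  L6: def={i,k} ue={i,k}
  L7: def={k} ue={i,k}
  L8: def={a,k} ue={a,k}
  L9: def={c} ue=∅

Backward fixpoint:
  L0 li=∅ lo={i,k}
  L1 li={i,k} lo={a,i,k,x}
  L2 li=∅ lo=∅
  L3 li={a,k,x} lo={a,i,k,x}
  L4 li={a,i,k,x} lo={a,i,k}
  L5 li={k} lo={i,k}
  L6 li={i,k} lo={k}
  L7 li={a,i,k} lo={a,k}
  L8 li={a,k} lo=∅
  L9 li=∅ lo=∅

Interference:
  a: {c,i,k,x}
  c: {a,i,k,y}
  i: {a,c,k,x}
  k: {a,c,i,x}
  x: {a,i,k,y}
  y: {c,x}

Registers:
  {a,c,i,k} pairwise interfere (4-clique) ⇒ χ ≥ 4
  assign a→c0 c→c1 i→c2 k→c3 x→c1 y→c0 — no edge inside a register ⇒ χ ≤ 4
  χ = 4

Answer: 4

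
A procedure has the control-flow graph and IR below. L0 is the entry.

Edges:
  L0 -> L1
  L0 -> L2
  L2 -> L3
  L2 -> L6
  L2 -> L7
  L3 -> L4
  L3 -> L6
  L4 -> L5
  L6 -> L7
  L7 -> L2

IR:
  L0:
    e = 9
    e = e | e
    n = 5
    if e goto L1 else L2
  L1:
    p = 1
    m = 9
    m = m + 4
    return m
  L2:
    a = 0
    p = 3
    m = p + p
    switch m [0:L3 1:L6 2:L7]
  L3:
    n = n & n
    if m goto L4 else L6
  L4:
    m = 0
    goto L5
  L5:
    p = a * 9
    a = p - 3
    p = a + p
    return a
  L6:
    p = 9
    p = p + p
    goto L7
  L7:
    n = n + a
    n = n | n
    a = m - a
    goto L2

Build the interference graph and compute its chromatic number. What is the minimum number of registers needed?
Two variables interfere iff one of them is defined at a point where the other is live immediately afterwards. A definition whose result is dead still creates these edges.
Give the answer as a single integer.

Answer: 4

Working:
Per-block:
  L0: def={e,n} ue=∅
  L1: def={m,p} ue=∅
  L2: def={a,m,p} ue=∅
  L3: def={n} ue={m,n}
  L4: def={m} ue=∅
  L5: def={a,p} ue={a}
  L6: def={p} ue=∅
  L7: def={a,n} ue={a,m,n}

Live sets:
  live L0: ∅→{n}
  live L1: ∅→∅
  live L2: {n}→{a,m,n}
  live L3: {a,m,n}→{a,m,n}
  live L4: {a}→{a}
  live L5: {a}→∅
  live L6: {a,m,n}→{a,m,n}
  live L7: {a,m,n}→{n}

Conflict graph:
  a↔{m,n,p}
  e↔{n}
  m↔{a,n,p}
  n↔{a,e,m,p}
  p↔{a,m,n}

Chromatic number:
  clique {a,m,n,p} ⇒ need ≥ 4
  4-colouring: R0={n}  R1={a,e}  R2={m}  R3={p}
  χ = 4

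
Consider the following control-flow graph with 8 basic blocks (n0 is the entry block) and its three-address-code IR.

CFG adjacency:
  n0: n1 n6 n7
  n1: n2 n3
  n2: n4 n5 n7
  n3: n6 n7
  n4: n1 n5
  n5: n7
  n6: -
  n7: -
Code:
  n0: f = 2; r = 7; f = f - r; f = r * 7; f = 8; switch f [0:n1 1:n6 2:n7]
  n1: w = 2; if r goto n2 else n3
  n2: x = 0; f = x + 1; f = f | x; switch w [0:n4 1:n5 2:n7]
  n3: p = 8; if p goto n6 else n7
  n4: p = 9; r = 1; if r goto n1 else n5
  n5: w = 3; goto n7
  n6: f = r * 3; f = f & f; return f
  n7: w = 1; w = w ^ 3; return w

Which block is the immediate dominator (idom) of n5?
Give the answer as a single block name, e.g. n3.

Answer: n2

Working:
idom tree: n1←n0 n2←n1 n3←n1 n4←n2 n5←n2 n6←n0 n7←n0
Dom at joins:
  n1: preds {n0,n4}: {n0} ∩ {n0,n1,n2,n4} = {n0}; idom=n0
  n5: preds {n2,n4}: {n0,n1,n2} ∩ {n0,n1,n2,n4} = {n0,n1,n2}; idom=n2
  n6: preds {n0,n3}: {n0} ∩ {n0,n1,n3} = {n0}; idom=n0
  n7: preds {n0,n2,n3,n5}: {n0} ∩ {n0,n1,n2} ∩ {n0,n1,n3} ∩ {n0,n1,n2,n5} = {n0}; idom=n0

idom(n5) = n2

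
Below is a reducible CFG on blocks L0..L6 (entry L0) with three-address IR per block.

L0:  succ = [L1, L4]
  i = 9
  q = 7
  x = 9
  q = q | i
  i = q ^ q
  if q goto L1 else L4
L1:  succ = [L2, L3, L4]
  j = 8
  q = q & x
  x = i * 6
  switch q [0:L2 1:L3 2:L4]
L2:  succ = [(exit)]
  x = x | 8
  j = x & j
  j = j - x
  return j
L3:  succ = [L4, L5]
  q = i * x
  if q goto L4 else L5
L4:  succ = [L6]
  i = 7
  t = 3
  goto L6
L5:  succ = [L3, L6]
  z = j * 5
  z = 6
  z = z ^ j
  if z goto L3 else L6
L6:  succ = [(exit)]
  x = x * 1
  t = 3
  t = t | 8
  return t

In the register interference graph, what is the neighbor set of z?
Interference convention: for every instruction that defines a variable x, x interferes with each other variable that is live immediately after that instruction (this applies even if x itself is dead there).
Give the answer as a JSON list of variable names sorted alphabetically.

Answer: ["i", "j", "x"]

Analysis:
Block summaries:
  L0: {i,q,x} / ∅
  L1: {j,q,x} / {i,q,x}
  L2: {j,x} / {j,x}
  L3: {q} / {i,x}
  L4: {i,t} / ∅
  L5: {z} / {j}
  L6: {t,x} / {x}

Liveness:
  live L0: ∅→{i,q,x}
  live L1: {i,q,x}→{i,j,x}
  live L2: {j,x}→∅
  live L3: {i,j,x}→{i,j,x}
  live L4: {x}→{x}
  live L5: {i,j,x}→{i,j,x}
  live L6: {x}→∅

Interfere edges:
  i — {j,q,x,z}
  j — {i,q,x,z}
  q — {i,j,x}
  t — {x}
  x — {i,j,q,t,z}
  z — {i,j,x}

N(z) = ["i", "j", "x"]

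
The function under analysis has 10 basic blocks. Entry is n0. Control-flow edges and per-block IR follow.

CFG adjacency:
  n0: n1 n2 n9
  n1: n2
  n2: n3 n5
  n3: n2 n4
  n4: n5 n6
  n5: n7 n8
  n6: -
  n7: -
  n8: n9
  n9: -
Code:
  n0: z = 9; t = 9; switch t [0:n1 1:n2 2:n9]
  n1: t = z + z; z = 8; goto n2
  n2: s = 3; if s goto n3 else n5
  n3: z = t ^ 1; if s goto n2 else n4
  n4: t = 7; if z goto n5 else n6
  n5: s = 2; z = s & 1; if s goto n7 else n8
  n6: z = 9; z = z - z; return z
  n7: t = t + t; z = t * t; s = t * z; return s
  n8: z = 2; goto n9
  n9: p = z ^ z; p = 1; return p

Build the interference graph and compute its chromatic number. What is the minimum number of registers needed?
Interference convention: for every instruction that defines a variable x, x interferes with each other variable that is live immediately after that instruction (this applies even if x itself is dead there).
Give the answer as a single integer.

Answer: 3

Analysis:
def/use:
  n0: def={t,z} ue=∅
  n1: def={t,z} ue={z}
  n2: def={s} ue=∅
  n3: def={z} ue={s,t}
  n4: def={t} ue={z}
  n5: def={s,z} ue=∅
  n6: def={z} ue=∅
  n7: def={s,t,z} ue={t}
  n8: def={z} ue=∅
  n9: def={p} ue={z}

Liveness:
  live n0: ∅→{t,z}
  live n1: {z}→{t}
  live n2: {t}→{s,t}
  live n3: {s,t}→{t,z}
  live n4: {z}→{t}
  live n5: {t}→{t}
  live n6: ∅→∅
  live n7: {t}→∅
  live n8: ∅→{z}
  live n9: {z}→∅

Interference:
  p↔∅
  s↔{t,z}
  t↔{s,z}
  z↔{s,t}

Colouring:
  lower bound: {s,t,z} mutually conflict ⇒ χ ≥ 3
  3-colouring: c0={p,s}  c1={t}  c2={z}
  χ = 3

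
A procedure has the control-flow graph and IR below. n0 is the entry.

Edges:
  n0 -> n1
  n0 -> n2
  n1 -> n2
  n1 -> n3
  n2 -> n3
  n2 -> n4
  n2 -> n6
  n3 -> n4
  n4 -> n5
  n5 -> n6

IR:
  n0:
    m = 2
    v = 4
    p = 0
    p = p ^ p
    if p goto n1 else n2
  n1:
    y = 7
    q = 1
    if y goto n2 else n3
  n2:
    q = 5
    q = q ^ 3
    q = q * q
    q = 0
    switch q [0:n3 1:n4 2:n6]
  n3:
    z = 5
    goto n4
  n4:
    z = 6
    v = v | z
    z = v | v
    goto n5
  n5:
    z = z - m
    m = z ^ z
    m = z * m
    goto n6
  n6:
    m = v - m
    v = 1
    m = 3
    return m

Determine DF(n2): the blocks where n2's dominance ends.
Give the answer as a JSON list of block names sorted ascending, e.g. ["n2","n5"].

idom tree: n1←n0 n2←n0 n3←n0 n4←n0 n5←n4 n6←n0
Dom at joins:
  n2: preds {n0,n1}: {n0} ∩ {n0,n1} = {n0}; idom=n0
  n3: preds {n1,n2}: {n0,n1} ∩ {n0,n2} = {n0}; idom=n0
  n4: preds {n2,n3}: {n0,n2} ∩ {n0,n3} = {n0}; idom=n0
  n6: preds {n2,n5}: {n0,n2} ∩ {n0,n4,n5} = {n0}; idom=n0

Frontier:
  n2←n0: walk · to n0
  n2←n1: walk n1 to n0
  n3←n1: walk n1 to n0
  n3←n2: walk n2 to n0
  n4←n2: walk n2 to n0
  n4←n3: walk n3 to n0
  n6←n2: walk n2 to n0
  n6←n5: walk n5→n4 to n0
  n0: DF=∅
  n1: DF={n2,n3}
  n2: DF={n3,n4,n6}
  n3: DF={n4}
  n4: DF={n6}
  n5: DF={n6}
  n6: DF=∅

DF(n2) = ["n3", "n4", "n6"]

Answer: ["n3", "n4", "n6"]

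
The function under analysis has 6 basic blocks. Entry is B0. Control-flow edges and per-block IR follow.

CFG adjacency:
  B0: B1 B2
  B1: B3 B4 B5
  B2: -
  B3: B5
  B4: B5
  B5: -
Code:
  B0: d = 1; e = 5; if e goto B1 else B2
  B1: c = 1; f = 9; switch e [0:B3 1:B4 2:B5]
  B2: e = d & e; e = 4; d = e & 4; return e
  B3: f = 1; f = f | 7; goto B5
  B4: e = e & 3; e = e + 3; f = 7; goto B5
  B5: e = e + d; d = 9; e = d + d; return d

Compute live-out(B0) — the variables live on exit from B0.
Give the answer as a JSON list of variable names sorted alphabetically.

Answer: ["d", "e"]

Derivation:
def/use:
  B0: def={d,e} ue=∅
  B1: def={c,f} ue={e}
  B2: def={d,e} ue={d,e}
  B3: def={f} ue=∅
  B4: def={e,f} ue={e}
  B5: def={d,e} ue={d,e}

Backward fixpoint:
  live B0: ∅→{d,e}
  live B1: {d,e}→{d,e}
  live B2: {d,e}→∅
  live B3: {d,e}→{d,e}
  live B4: {d,e}→{d,e}
  live B5: {d,e}→∅

live-out(B0) = ["d", "e"]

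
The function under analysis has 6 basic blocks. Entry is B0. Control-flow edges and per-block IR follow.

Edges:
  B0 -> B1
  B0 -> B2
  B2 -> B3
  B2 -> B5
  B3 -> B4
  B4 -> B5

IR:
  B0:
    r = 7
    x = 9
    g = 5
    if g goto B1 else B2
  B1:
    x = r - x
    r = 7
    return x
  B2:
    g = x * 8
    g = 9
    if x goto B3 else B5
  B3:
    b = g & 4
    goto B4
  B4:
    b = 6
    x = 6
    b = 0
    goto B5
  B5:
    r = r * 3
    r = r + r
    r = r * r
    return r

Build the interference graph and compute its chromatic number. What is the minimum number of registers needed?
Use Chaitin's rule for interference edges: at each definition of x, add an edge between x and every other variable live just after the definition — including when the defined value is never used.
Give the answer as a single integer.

Answer: 3

Analysis:
Block summaries:
  B0 def {g,r,x} use ∅
  B1 def {r,x} use {r,x}
  B2 def {g} use {x}
  B3 def {b} use {g}
  B4 def {b,x} use ∅
  B5 def {r} use {r}

Liveness:
  B0 li=∅ lo={r,x}
  B1 li={r,x} lo=∅
  B2 li={r,x} lo={g,r}
  B3 li={g,r} lo={r}
  B4 li={r} lo={r}
  B5 li={r} lo=∅

Interfere edges:
  b↔{r}
  g↔{r,x}
  r↔{b,g,x}
  x↔{g,r}

Colouring:
  clique {g,r,x} ⇒ need ≥ 3
  assign b→c1 g→c1 r→c0 x→c2 — no edge inside a register ⇒ χ ≤ 3
  χ = 3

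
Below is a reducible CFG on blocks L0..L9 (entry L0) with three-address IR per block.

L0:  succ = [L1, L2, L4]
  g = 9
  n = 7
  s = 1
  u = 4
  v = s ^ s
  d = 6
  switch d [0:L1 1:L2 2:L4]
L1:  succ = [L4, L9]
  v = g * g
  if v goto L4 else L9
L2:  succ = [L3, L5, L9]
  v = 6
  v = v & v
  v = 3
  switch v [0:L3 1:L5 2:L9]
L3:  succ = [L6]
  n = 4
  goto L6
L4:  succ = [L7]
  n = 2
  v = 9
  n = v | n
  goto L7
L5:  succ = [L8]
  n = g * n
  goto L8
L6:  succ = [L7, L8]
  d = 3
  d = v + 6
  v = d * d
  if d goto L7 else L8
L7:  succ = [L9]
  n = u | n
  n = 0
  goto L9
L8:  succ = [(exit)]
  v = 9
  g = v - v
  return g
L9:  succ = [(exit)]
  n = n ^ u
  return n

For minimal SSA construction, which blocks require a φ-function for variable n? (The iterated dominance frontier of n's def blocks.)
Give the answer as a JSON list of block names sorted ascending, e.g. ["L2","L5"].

idom tree: L1←L0 L2←L0 L3←L2 L4←L0 L5←L2 L6←L3 L7←L0 L8←L2 L9←L0
Dom∩ at merges:
  L4: preds {L0,L1}: {L0} ∩ {L0,L1} = {L0}; idom=L0
  L7: preds {L4,L6}: {L0,L4} ∩ {L0,L2,L3,L6} = {L0}; idom=L0
  L8: preds {L5,L6}: {L0,L2,L5} ∩ {L0,L2,L3,L6} = {L0,L2}; idom=L2
  L9: preds {L1,L2,L7}: {L0,L1} ∩ {L0,L2} ∩ {L0,L7} = {L0}; idom=L0

DF walk-up:
  join L4 pred L0: · stop@L0
  join L4 pred L1: L1 stop@L0
  join L7 pred L4: L4 stop@L0
  join L7 pred L6: L6→L3→L2 stop@L0
  join L8 pred L5: L5 stop@L2
  join L8 pred L6: L6→L3 stop@L2
  join L9 pred L1: L1 stop@L0
  join L9 pred L2: L2 stop@L0
  join L9 pred L7: L7 stop@L0
  L0 → ∅
  L1 → {L4,L9}
  L2 → {L7,L9}
  L3 → {L7,L8}
  L4 → {L7}
  L5 → {L8}
  L6 → {L7,L8}
  L7 → {L9}
  L8 → ∅
  L9 → ∅

φ for n: defs {L0,L3,L4,L5,L7,L9}
  DF⁺ = {L7,L8,L9}

Answer: ["L7", "L8", "L9"]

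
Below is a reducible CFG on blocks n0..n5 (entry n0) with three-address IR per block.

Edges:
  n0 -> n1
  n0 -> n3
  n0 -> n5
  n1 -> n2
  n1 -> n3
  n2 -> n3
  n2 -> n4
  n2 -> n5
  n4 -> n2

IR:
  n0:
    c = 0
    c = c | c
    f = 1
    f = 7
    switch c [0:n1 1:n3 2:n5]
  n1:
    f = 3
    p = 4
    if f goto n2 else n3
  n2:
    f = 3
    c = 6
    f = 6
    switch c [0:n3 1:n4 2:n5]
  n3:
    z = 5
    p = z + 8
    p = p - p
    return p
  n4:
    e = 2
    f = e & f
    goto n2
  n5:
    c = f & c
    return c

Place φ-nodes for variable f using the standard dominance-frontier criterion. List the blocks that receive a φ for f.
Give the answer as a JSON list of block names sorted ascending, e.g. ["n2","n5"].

Answer: ["n2", "n3", "n5"]

Working:
idom tree: n1←n0 n2←n1 n3←n0 n4←n2 n5←n0
Join-block Dom:
  n2: preds {n1,n4}: {n0,n1} ∩ {n0,n1,n2,n4} = {n0,n1}; idom=n1
  n3: preds {n0,n1,n2}: {n0} ∩ {n0,n1} ∩ {n0,n1,n2} = {n0}; idom=n0
  n5: preds {n0,n2}: {n0} ∩ {n0,n1,n2} = {n0}; idom=n0

DF derivation:
  n2←n1: walk · to n1
  n2←n4: walk n4→n2 to n1
  n3←n0: walk · to n0
  n3←n1: walk n1 to n0
  n3←n2: walk n2→n1 to n0
  n5←n0: walk · to n0
  n5←n2: walk n2→n1 to n0
  n0 → ∅
  n1 → {n3,n5}
  n2 → {n2,n3,n5}
  n3 → ∅
  n4 → {n2}
  n5 → ∅

φ for f: defs {n0,n1,n2,n4}
  DF⁺ = {n2,n3,n5}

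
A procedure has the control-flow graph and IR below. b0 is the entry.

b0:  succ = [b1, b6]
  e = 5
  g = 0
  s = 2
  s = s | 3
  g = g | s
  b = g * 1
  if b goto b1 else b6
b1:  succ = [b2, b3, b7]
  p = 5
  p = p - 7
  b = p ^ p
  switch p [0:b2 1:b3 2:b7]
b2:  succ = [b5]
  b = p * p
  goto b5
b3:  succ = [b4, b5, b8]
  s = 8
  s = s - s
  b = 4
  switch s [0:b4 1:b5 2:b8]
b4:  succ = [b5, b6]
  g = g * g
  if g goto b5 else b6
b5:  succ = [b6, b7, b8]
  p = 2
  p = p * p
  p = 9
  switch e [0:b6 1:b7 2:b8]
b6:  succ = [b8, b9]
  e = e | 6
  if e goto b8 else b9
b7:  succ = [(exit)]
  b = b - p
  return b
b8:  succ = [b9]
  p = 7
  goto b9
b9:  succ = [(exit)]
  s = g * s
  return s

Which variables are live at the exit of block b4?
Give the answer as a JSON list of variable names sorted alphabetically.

Answer: ["b", "e", "g", "s"]

Working:
Per-block:
  b0 def {b,e,g,s} use ∅
  b1 def {b,p} use ∅
  b2 def {b} use {p}
  b3 def {b,s} use ∅
  b4 def {g} use {g}
  b5 def {p} use {e}
  b6 def {e} use {e}
  b7 def {b} use {b,p}
  b8 def {p} use ∅
  b9 def {s} use {g,s}

Live sets:
  live b0: ∅→{e,g,s}
  live b1: {e,g,s}→{b,e,g,p,s}
  live b2: {e,g,p,s}→{b,e,g,s}
  live b3: {e,g}→{b,e,g,s}
  live b4: {b,e,g,s}→{b,e,g,s}
  live b5: {b,e,g,s}→{b,e,g,p,s}
  live b6: {e,g,s}→{g,s}
  live b7: {b,p}→∅
  live b8: {g,s}→{g,s}
  live b9: {g,s}→∅

live-out(b4) = ["b", "e", "g", "s"]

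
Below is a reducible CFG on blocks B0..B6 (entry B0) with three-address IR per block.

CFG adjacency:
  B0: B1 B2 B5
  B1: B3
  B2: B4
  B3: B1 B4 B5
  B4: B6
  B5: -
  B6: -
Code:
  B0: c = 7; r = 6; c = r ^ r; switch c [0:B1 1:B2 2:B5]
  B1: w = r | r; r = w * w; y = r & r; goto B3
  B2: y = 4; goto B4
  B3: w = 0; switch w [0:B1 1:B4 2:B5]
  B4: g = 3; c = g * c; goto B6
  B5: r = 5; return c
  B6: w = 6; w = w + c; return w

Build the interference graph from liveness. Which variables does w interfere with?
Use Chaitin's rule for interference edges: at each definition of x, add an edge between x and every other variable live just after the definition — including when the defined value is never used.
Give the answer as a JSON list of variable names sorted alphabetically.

def/use:
  B0 def {c,r} use ∅
  B1 def {r,w,y} use {r}
  B2 def {y} use ∅
  B3 def {w} use ∅
  B4 def {c,g} use {c}
  B5 def {r} use {c}
  B6 def {w} use {c}

Backward fixpoint:
  live B0: ∅→{c,r}
  live B1: {c,r}→{c,r}
  live B2: {c}→{c}
  live B3: {c,r}→{c,r}
  live B4: {c}→{c}
  live B5: {c}→∅
  live B6: {c}→∅

Conflict graph:
  c: {g,r,w,y}
  g: {c}
  r: {c,w,y}
  w: {c,r}
  y: {c,r}

N(w) = ["c", "r"]

Answer: ["c", "r"]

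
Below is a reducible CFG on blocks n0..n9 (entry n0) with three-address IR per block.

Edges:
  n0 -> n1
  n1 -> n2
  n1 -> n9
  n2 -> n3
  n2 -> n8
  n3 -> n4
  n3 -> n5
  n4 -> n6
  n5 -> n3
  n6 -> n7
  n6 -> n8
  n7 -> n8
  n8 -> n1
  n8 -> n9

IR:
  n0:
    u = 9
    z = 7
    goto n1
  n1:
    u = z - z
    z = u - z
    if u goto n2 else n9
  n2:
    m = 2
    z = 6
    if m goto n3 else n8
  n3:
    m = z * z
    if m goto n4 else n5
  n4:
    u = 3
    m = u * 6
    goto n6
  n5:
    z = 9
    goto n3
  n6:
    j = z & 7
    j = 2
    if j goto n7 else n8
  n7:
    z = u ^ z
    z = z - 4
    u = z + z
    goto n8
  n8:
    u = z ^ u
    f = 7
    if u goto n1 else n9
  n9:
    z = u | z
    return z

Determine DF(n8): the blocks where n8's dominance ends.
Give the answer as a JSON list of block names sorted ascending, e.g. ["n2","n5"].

Answer: ["n1", "n9"]

Analysis:
idom tree: n1←n0 n2←n1 n3←n2 n4←n3 n5←n3 n6←n4 n7←n6 n8←n2 n9←n1
Dom∩ at merges:
  n1: preds {n0,n8}: {n0} ∩ {n0,n1,n2,n8} = {n0}; idom=n0
  n3: preds {n2,n5}: {n0,n1,n2} ∩ {n0,n1,n2,n3,n5} = {n0,n1,n2}; idom=n2
  n8: preds {n2,n6,n7}: {n0,n1,n2} ∩ {n0,n1,n2,n3,n4,n6} ∩ {n0,n1,n2,n3,n4,n6,n7} = {n0,n1,n2}; idom=n2
  n9: preds {n1,n8}: {n0,n1} ∩ {n0,n1,n2,n8} = {n0,n1}; idom=n1

DF walk-up:
  n1←n0: walk · to n0
  n1←n8: walk n8→n2→n1 to n0
  n3←n2: walk · to n2
  n3←n5: walk n5→n3 to n2
  n8←n2: walk · to n2
  n8←n6: walk n6→n4→n3 to n2
  n8←n7: walk n7→n6→n4→n3 to n2
  n9←n1: walk · to n1
  n9←n8: walk n8→n2 to n1
  DF(n0)=∅
  DF(n1)={n1}
  DF(n2)={n1,n9}
  DF(n3)={n3,n8}
  DF(n4)={n8}
  DF(n5)={n3}
  DF(n6)={n8}
  DF(n7)={n8}
  DF(n8)={n1,n9}
  DF(n9)=∅

DF(n8) = ["n1", "n9"]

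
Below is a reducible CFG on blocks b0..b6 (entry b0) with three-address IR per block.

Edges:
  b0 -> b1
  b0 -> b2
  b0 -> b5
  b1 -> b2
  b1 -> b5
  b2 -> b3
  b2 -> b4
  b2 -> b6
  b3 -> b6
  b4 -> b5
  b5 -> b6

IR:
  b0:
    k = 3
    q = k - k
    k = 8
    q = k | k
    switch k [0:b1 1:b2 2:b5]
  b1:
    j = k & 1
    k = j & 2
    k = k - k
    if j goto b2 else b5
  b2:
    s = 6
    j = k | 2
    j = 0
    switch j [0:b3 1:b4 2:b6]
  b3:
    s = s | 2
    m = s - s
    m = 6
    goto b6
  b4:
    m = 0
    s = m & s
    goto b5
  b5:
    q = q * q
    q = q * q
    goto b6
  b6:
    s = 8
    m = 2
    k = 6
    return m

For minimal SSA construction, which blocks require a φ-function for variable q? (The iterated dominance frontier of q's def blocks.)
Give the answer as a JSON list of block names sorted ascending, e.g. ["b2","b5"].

Answer: ["b6"]

Analysis:
idom tree: b1←b0 b2←b0 b3←b2 b4←b2 b5←b0 b6←b0
Dom∩ at merges:
  b2: preds {b0,b1}: {b0} ∩ {b0,b1} = {b0}; idom=b0
  b5: preds {b0,b1,b4}: {b0} ∩ {b0,b1} ∩ {b0,b2,b4} = {b0}; idom=b0
  b6: preds {b2,b3,b5}: {b0,b2} ∩ {b0,b2,b3} ∩ {b0,b5} = {b0}; idom=b0

Frontier:
  join b2 pred b0: · stop@b0
  join b2 pred b1: b1 stop@b0
  join b5 pred b0: · stop@b0
  join b5 pred b1: b1 stop@b0
  join b5 pred b4: b4→b2 stop@b0
  join b6 pred b2: b2 stop@b0
  join b6 pred b3: b3→b2 stop@b0
  join b6 pred b5: b5 stop@b0
  b0: DF=∅
  b1: DF={b2,b5}
  b2: DF={b5,b6}
  b3: DF={b6}
  b4: DF={b5}
  b5: DF={b6}
  b6: DF=∅

φ for q: defs {b0,b5}
  DF⁺ = {b6}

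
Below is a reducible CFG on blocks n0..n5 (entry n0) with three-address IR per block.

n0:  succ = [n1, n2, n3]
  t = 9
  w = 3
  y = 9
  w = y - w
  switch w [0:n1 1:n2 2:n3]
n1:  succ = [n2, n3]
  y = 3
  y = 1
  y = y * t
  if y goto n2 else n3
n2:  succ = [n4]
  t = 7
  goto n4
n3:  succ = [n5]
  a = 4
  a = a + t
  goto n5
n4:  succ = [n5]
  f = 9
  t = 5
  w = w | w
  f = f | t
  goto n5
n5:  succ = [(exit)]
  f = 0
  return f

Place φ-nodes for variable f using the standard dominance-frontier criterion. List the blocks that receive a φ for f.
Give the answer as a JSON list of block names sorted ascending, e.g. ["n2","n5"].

idom tree: n1←n0 n2←n0 n3←n0 n4←n2 n5←n0
Dom∩ at merges:
  n2: preds {n0,n1}: {n0} ∩ {n0,n1} = {n0}; idom=n0
  n3: preds {n0,n1}: {n0} ∩ {n0,n1} = {n0}; idom=n0
  n5: preds {n3,n4}: {n0,n3} ∩ {n0,n2,n4} = {n0}; idom=n0

Frontier:
  n2←n0: walk · to n0
  n2←n1: walk n1 to n0
  n3←n0: walk · to n0
  n3←n1: walk n1 to n0
  n5←n3: walk n3 to n0
  n5←n4: walk n4→n2 to n0
  n0: DF=∅
  n1: DF={n2,n3}
  n2: DF={n5}
  n3: DF={n5}
  n4: DF={n5}
  n5: DF=∅

φ for f: defs {n4,n5}
  DF⁺ = {n5}

Answer: ["n5"]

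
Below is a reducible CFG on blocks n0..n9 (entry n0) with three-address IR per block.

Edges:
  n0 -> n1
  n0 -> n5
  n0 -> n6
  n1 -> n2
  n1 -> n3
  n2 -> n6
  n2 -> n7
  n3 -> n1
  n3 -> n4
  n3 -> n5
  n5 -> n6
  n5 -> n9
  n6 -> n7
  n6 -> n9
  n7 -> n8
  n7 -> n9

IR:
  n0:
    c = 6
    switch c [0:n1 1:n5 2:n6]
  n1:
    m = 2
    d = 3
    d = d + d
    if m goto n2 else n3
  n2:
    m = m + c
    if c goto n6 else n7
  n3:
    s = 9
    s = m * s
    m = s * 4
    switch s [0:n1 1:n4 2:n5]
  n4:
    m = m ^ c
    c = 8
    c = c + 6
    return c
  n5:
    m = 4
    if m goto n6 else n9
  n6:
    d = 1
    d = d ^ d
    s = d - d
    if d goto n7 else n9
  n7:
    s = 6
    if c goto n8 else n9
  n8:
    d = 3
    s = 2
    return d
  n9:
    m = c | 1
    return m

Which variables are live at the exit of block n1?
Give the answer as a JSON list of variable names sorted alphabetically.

Per-block:
  n0: def={c} ue=∅
  n1: def={d,m} ue=∅
  n2: def={m} ue={c,m}
  n3: def={m,s} ue={m}
  n4: def={c,m} ue={c,m}
  n5: def={m} ue=∅
  n6: def={d,s} ue=∅
  n7: def={s} ue={c}
  n8: def={d,s} ue=∅
  n9: def={m} ue={c}

Liveness:
  n0 li=∅ lo={c}
  n1 li={c} lo={c,m}
  n2 li={c,m} lo={c}
  n3 li={c,m} lo={c,m}
  n4 li={c,m} lo=∅
  n5 li={c} lo={c}
  n6 li={c} lo={c}
  n7 li={c} lo={c}
  n8 li=∅ lo=∅
  n9 li={c} lo=∅

live-out(n1) = ["c", "m"]

Answer: ["c", "m"]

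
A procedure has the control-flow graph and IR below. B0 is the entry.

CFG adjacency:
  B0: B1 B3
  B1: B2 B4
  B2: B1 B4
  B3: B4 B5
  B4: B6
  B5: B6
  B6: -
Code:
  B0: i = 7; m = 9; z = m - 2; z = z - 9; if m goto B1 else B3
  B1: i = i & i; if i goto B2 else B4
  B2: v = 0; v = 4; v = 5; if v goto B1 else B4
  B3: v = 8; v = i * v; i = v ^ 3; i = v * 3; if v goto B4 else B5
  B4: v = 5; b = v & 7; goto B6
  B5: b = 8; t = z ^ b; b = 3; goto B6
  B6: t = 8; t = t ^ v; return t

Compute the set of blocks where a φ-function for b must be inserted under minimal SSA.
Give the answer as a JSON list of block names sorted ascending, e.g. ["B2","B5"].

Answer: ["B6"]

Derivation:
idom tree: B1←B0 B2←B1 B3←B0 B4←B0 B5←B3 B6←B0
Dom at joins:
  B1: preds {B0,B2}: {B0} ∩ {B0,B1,B2} = {B0}; idom=B0
  B4: preds {B1,B2,B3}: {B0,B1} ∩ {B0,B1,B2} ∩ {B0,B3} = {B0}; idom=B0
  B6: preds {B4,B5}: {B0,B4} ∩ {B0,B3,B5} = {B0}; idom=B0

DF walk-up:
  join B1 pred B0: · stop@B0
  join B1 pred B2: B2→B1 stop@B0
  join B4 pred B1: B1 stop@B0
  join B4 pred B2: B2→B1 stop@B0
  join B4 pred B3: B3 stop@B0
  join B6 pred B4: B4 stop@B0
  join B6 pred B5: B5→B3 stop@B0
  B0: DF=∅
  B1: DF={B1,B4}
  B2: DF={B1,B4}
  B3: DF={B4,B6}
  B4: DF={B6}
  B5: DF={B6}
  B6: DF=∅

φ for b: defs {B4,B5}
  DF⁺ = {B6}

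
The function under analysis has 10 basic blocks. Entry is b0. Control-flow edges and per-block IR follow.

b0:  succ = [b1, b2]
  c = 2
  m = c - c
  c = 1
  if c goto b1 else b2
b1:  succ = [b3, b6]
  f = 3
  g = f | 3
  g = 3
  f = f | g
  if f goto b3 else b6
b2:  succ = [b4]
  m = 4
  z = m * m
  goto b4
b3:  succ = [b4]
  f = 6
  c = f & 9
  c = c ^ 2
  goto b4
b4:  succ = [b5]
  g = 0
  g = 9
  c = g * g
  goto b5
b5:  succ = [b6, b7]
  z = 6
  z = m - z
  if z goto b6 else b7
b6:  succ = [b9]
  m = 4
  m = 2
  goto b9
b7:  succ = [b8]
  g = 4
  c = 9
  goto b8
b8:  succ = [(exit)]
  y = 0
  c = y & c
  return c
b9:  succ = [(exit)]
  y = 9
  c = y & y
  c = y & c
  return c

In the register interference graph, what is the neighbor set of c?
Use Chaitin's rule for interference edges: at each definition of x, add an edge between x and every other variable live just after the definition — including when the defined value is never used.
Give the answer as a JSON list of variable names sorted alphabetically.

Block summaries:
  b0: {c,m} / ∅
  b1: {f,g} / ∅
  b2: {m,z} / ∅
  b3: {c,f} / ∅
  b4: {c,g} / ∅
  b5: {z} / {m}
  b6: {m} / ∅
  b7: {c,g} / ∅
  b8: {c,y} / {c}
  b9: {c,y} / ∅

Liveness:
  live b0: ∅→{m}
  live b1: {m}→{m}
  live b2: ∅→{m}
  live b3: {m}→{m}
  live b4: {m}→{m}
  live b5: {m}→∅
  live b6: ∅→∅
  live b7: ∅→{c}
  live b8: {c}→∅
  live b9: ∅→∅

Conflict graph:
  c: {m,y}
  f: {g,m}
  g: {f,m}
  m: {c,f,g,z}
  y: {c}
  z: {m}

N(c) = ["m", "y"]

Answer: ["m", "y"]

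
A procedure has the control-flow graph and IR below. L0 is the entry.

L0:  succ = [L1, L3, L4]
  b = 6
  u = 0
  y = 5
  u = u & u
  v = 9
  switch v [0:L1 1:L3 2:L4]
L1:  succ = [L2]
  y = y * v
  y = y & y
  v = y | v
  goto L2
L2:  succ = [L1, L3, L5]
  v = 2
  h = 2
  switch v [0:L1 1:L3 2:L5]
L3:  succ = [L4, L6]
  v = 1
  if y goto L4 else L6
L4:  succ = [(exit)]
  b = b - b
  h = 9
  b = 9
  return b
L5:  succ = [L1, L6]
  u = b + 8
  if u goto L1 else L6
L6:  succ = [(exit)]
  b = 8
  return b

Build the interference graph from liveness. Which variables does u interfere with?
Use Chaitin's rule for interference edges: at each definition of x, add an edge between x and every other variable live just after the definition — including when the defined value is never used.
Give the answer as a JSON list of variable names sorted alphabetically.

Answer: ["b", "v", "y"]

Derivation:
def/use:
  L0 def {b,u,v,y} use ∅
  L1 def {v,y} use {v,y}
  L2 def {h,v} use ∅
  L3 def {v} use {y}
  L4 def {b,h} use {b}
  L5 def {u} use {b}
  L6 def {b} use ∅

Backward fixpoint:
  L0 li=∅ lo={b,v,y}
  L1 li={b,v,y} lo={b,y}
  L2 li={b,y} lo={b,v,y}
  L3 li={b,y} lo={b}
  L4 li={b} lo=∅
  L5 li={b,v,y} lo={b,v,y}
  L6 li=∅ lo=∅

Interference:
  b↔{h,u,v,y}
  h↔{b,v,y}
  u↔{b,v,y}
  v↔{b,h,u,y}
  y↔{b,h,u,v}

N(u) = ["b", "v", "y"]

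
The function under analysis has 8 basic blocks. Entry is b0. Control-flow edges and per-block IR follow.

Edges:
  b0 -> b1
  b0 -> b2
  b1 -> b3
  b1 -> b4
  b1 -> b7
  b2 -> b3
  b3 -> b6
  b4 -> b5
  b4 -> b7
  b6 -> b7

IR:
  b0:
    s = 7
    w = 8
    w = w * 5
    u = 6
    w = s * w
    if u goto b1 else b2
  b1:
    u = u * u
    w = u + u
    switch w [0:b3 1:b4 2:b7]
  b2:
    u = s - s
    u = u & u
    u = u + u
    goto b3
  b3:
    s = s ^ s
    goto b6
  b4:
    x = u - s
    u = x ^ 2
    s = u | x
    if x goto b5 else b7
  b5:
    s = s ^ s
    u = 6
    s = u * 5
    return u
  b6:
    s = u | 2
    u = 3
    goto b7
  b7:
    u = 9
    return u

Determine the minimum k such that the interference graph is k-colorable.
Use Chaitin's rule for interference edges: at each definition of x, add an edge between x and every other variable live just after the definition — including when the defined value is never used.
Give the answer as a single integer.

Answer: 3

Working:
Block summaries:
  b0: {s,u,w} / ∅
  b1: {u,w} / {u}
  b2: {u} / {s}
  b3: {s} / {s}
  b4: {s,u,x} / {s,u}
  b5: {s,u} / {s}
  b6: {s,u} / {u}
  b7: {u} / ∅

Liveness:
  b0: in=∅ out={s,u}
  b1: in={s,u} out={s,u}
  b2: in={s} out={s,u}
  b3: in={s,u} out={u}
  b4: in={s,u} out={s}
  b5: in={s} out=∅
  b6: in={u} out=∅
  b7: in=∅ out=∅

Conflict graph:
  s — {u,w,x}
  u — {s,w,x}
  w — {s,u}
  x — {s,u}

Registers:
  clique {s,u,w} ⇒ need ≥ 3
  assign s→R0 u→R1 w→R2 x→R2 — no edge inside a register ⇒ χ ≤ 3
  χ = 3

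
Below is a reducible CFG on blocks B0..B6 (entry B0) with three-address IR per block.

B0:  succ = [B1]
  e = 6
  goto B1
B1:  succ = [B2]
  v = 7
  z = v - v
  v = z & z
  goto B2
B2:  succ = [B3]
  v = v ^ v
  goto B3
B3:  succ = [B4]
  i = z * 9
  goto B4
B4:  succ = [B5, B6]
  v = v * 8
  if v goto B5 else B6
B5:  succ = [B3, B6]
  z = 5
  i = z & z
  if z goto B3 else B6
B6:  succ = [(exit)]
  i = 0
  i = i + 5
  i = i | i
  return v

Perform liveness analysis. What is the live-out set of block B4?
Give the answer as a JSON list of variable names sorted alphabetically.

Answer: ["v"]

Analysis:
def/use:
  B0 def {e} use ∅
  B1 def {v,z} use ∅
  B2 def {v} use {v}
  B3 def {i} use {z}
  B4 def {v} use {v}
  B5 def {i,z} use ∅
  B6 def {i} use {v}

Backward fixpoint:
  B0 li=∅ lo=∅
  B1 li=∅ lo={v,z}
  B2 li={v,z} lo={v,z}
  B3 li={v,z} lo={v}
  B4 li={v} lo={v}
  B5 li={v} lo={v,z}
  B6 li={v} lo=∅

live-out(B4) = ["v"]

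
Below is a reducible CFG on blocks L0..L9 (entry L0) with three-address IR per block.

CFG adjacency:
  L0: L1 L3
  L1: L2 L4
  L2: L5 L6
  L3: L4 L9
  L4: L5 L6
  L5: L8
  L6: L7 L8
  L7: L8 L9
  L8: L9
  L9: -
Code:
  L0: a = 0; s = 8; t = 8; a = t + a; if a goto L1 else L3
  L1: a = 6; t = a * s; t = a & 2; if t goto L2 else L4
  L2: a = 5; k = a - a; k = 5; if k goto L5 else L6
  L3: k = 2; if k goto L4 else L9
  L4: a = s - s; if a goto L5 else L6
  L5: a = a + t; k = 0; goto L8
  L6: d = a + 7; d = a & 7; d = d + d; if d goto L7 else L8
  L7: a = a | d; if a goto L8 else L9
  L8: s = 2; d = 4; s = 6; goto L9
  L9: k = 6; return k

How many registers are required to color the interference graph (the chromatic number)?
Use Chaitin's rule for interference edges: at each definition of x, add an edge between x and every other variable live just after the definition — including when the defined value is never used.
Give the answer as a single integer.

Answer: 4

Analysis:
Block summaries:
  L0: def={a,s,t} ue=∅
  L1: def={a,t} ue={s}
  L2: def={a,k} ue=∅
  L3: def={k} ue=∅
  L4: def={a} ue={s}
  L5: def={a,k} ue={a,t}
  L6: def={d} ue={a}
  L7: def={a} ue={a,d}
  L8: def={d,s} ue=∅
  L9: def={k} ue=∅

Live sets:
  L0: in=∅ out={s,t}
  L1: in={s} out={s,t}
  L2: in={t} out={a,t}
  L3: in={s,t} out={s,t}
  L4: in={s,t} out={a,t}
  L5: in={a,t} out=∅
  L6: in={a} out={a,d}
  L7: in={a,d} out=∅
  L8: in=∅ out=∅
  L9: in=∅ out=∅

Interfere edges:
  a — {d,k,s,t}
  d — {a}
  k — {a,s,t}
  s — {a,k,t}
  t — {a,k,s}

Registers:
  {a,k,s,t} pairwise interfere (4-clique) ⇒ χ ≥ 4
  4-colouring: c0={a}  c1={d,k}  c2={s}  c3={t}
  χ = 4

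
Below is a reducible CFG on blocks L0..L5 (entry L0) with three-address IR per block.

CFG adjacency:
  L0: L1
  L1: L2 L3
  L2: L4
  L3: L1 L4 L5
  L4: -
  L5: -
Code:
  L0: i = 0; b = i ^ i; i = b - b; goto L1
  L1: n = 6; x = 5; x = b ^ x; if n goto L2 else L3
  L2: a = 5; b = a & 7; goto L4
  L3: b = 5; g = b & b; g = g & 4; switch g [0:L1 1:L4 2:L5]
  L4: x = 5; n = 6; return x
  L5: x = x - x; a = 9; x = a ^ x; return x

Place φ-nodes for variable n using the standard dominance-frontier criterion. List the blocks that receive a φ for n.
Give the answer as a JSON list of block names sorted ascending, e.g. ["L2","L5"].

idom tree: L1←L0 L2←L1 L3←L1 L4←L1 L5←L3
Dom at joins:
  L1: preds {L0,L3}: {L0} ∩ {L0,L1,L3} = {L0}; idom=L0
  L4: preds {L2,L3}: {L0,L1,L2} ∩ {L0,L1,L3} = {L0,L1}; idom=L1

DF derivation:
  L1←L0: walk · to L0
  L1←L3: walk L3→L1 to L0
  L4←L2: walk L2 to L1
  L4←L3: walk L3 to L1
  DF(L0)=∅
  DF(L1)={L1}
  DF(L2)={L4}
  DF(L3)={L1,L4}
  DF(L4)=∅
  DF(L5)=∅

φ for n: defs {L1,L4}
  DF⁺ = {L1}

Answer: ["L1"]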